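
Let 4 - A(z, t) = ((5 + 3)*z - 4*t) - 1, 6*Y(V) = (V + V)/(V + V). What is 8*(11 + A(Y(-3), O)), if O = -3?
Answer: 64/3 ≈ 21.333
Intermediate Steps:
Y(V) = 1/6 (Y(V) = ((V + V)/(V + V))/6 = ((2*V)/((2*V)))/6 = ((2*V)*(1/(2*V)))/6 = (1/6)*1 = 1/6)
A(z, t) = 5 - 8*z + 4*t (A(z, t) = 4 - (((5 + 3)*z - 4*t) - 1) = 4 - ((8*z - 4*t) - 1) = 4 - ((-4*t + 8*z) - 1) = 4 - (-1 - 4*t + 8*z) = 4 + (1 - 8*z + 4*t) = 5 - 8*z + 4*t)
8*(11 + A(Y(-3), O)) = 8*(11 + (5 - 8*1/6 + 4*(-3))) = 8*(11 + (5 - 4/3 - 12)) = 8*(11 - 25/3) = 8*(8/3) = 64/3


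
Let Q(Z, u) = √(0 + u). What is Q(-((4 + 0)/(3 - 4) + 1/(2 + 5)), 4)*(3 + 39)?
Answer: 84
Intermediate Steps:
Q(Z, u) = √u
Q(-((4 + 0)/(3 - 4) + 1/(2 + 5)), 4)*(3 + 39) = √4*(3 + 39) = 2*42 = 84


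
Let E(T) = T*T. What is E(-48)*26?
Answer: 59904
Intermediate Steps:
E(T) = T²
E(-48)*26 = (-48)²*26 = 2304*26 = 59904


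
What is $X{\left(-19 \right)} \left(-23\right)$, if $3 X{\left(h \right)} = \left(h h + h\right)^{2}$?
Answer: $-896724$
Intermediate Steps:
$X{\left(h \right)} = \frac{\left(h + h^{2}\right)^{2}}{3}$ ($X{\left(h \right)} = \frac{\left(h h + h\right)^{2}}{3} = \frac{\left(h^{2} + h\right)^{2}}{3} = \frac{\left(h + h^{2}\right)^{2}}{3}$)
$X{\left(-19 \right)} \left(-23\right) = \frac{\left(-19\right)^{2} \left(1 - 19\right)^{2}}{3} \left(-23\right) = \frac{1}{3} \cdot 361 \left(-18\right)^{2} \left(-23\right) = \frac{1}{3} \cdot 361 \cdot 324 \left(-23\right) = 38988 \left(-23\right) = -896724$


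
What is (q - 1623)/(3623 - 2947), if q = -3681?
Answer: -102/13 ≈ -7.8462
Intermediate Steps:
(q - 1623)/(3623 - 2947) = (-3681 - 1623)/(3623 - 2947) = -5304/676 = -5304*1/676 = -102/13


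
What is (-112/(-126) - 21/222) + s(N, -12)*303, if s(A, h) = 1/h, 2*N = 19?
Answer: -32575/1332 ≈ -24.456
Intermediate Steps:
N = 19/2 (N = (½)*19 = 19/2 ≈ 9.5000)
(-112/(-126) - 21/222) + s(N, -12)*303 = (-112/(-126) - 21/222) + 303/(-12) = (-112*(-1/126) - 21*1/222) - 1/12*303 = (8/9 - 7/74) - 101/4 = 529/666 - 101/4 = -32575/1332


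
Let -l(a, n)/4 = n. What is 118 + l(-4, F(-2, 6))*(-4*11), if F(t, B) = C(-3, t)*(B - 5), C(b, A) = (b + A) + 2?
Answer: -410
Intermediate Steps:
C(b, A) = 2 + A + b (C(b, A) = (A + b) + 2 = 2 + A + b)
F(t, B) = (-1 + t)*(-5 + B) (F(t, B) = (2 + t - 3)*(B - 5) = (-1 + t)*(-5 + B))
l(a, n) = -4*n
118 + l(-4, F(-2, 6))*(-4*11) = 118 + (-4*(-1 - 2)*(-5 + 6))*(-4*11) = 118 - (-12)*(-44) = 118 - 4*(-3)*(-44) = 118 + 12*(-44) = 118 - 528 = -410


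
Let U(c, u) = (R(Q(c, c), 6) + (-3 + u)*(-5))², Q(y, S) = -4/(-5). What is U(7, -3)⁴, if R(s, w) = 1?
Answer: 852891037441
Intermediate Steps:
Q(y, S) = ⅘ (Q(y, S) = -4*(-⅕) = ⅘)
U(c, u) = (16 - 5*u)² (U(c, u) = (1 + (-3 + u)*(-5))² = (1 + (15 - 5*u))² = (16 - 5*u)²)
U(7, -3)⁴ = ((16 - 5*(-3))²)⁴ = ((16 + 15)²)⁴ = (31²)⁴ = 961⁴ = 852891037441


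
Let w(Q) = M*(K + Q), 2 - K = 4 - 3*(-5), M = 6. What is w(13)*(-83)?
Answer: 1992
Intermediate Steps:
K = -17 (K = 2 - (4 - 3*(-5)) = 2 - (4 + 15) = 2 - 1*19 = 2 - 19 = -17)
w(Q) = -102 + 6*Q (w(Q) = 6*(-17 + Q) = -102 + 6*Q)
w(13)*(-83) = (-102 + 6*13)*(-83) = (-102 + 78)*(-83) = -24*(-83) = 1992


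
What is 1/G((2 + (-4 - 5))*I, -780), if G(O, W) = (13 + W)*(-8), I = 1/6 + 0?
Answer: 1/6136 ≈ 0.00016297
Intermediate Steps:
I = ⅙ (I = ⅙ + 0 = ⅙ ≈ 0.16667)
G(O, W) = -104 - 8*W
1/G((2 + (-4 - 5))*I, -780) = 1/(-104 - 8*(-780)) = 1/(-104 + 6240) = 1/6136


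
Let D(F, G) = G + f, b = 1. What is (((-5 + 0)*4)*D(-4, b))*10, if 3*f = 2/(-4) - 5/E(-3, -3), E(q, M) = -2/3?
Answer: -2000/3 ≈ -666.67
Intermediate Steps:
E(q, M) = -⅔ (E(q, M) = -2*⅓ = -⅔)
f = 7/3 (f = (2/(-4) - 5/(-⅔))/3 = (2*(-¼) - 5*(-3/2))/3 = (-½ + 15/2)/3 = (⅓)*7 = 7/3 ≈ 2.3333)
D(F, G) = 7/3 + G (D(F, G) = G + 7/3 = 7/3 + G)
(((-5 + 0)*4)*D(-4, b))*10 = (((-5 + 0)*4)*(7/3 + 1))*10 = (-5*4*(10/3))*10 = -20*10/3*10 = -200/3*10 = -2000/3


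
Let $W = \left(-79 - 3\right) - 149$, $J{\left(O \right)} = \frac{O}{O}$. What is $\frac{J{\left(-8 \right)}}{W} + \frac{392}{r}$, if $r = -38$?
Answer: $- \frac{45295}{4389} \approx -10.32$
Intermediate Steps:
$J{\left(O \right)} = 1$
$W = -231$ ($W = -82 - 149 = -231$)
$\frac{J{\left(-8 \right)}}{W} + \frac{392}{r} = 1 \frac{1}{-231} + \frac{392}{-38} = 1 \left(- \frac{1}{231}\right) + 392 \left(- \frac{1}{38}\right) = - \frac{1}{231} - \frac{196}{19} = - \frac{45295}{4389}$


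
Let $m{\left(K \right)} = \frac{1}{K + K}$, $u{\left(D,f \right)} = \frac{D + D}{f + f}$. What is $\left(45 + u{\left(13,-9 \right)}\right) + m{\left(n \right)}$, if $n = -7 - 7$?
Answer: $\frac{10967}{252} \approx 43.52$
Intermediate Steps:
$u{\left(D,f \right)} = \frac{D}{f}$ ($u{\left(D,f \right)} = \frac{2 D}{2 f} = 2 D \frac{1}{2 f} = \frac{D}{f}$)
$n = -14$ ($n = -7 - 7 = -14$)
$m{\left(K \right)} = \frac{1}{2 K}$
$\left(45 + u{\left(13,-9 \right)}\right) + m{\left(n \right)} = \left(45 + \frac{13}{-9}\right) + \frac{1}{2 \left(-14\right)} = \left(45 + 13 \left(- \frac{1}{9}\right)\right) + \frac{1}{2} \left(- \frac{1}{14}\right) = \left(45 - \frac{13}{9}\right) - \frac{1}{28} = \frac{392}{9} - \frac{1}{28} = \frac{10967}{252}$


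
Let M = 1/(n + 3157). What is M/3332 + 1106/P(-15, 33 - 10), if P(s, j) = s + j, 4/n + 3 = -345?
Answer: 126520933129/915160456 ≈ 138.25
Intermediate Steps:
n = -1/87 (n = 4/(-3 - 345) = 4/(-348) = 4*(-1/348) = -1/87 ≈ -0.011494)
P(s, j) = j + s
M = 87/274658 (M = 1/(-1/87 + 3157) = 1/(274658/87) = 87/274658 ≈ 0.00031676)
M/3332 + 1106/P(-15, 33 - 10) = (87/274658)/3332 + 1106/((33 - 10) - 15) = (87/274658)*(1/3332) + 1106/(23 - 15) = 87/915160456 + 1106/8 = 87/915160456 + 1106*(1/8) = 87/915160456 + 553/4 = 126520933129/915160456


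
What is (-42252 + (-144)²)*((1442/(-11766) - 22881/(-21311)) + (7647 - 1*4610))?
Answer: -2731641735143156/41790871 ≈ -6.5365e+7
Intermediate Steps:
(-42252 + (-144)²)*((1442/(-11766) - 22881/(-21311)) + (7647 - 1*4610)) = (-42252 + 20736)*((1442*(-1/11766) - 22881*(-1/21311)) + (7647 - 4610)) = -21516*((-721/5883 + 22881/21311) + 3037) = -21516*(119243692/125372613 + 3037) = -21516*380875869373/125372613 = -2731641735143156/41790871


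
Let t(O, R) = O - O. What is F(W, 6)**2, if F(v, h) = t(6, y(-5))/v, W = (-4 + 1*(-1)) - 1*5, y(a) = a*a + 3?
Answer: 0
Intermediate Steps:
y(a) = 3 + a**2 (y(a) = a**2 + 3 = 3 + a**2)
W = -10 (W = (-4 - 1) - 5 = -5 - 5 = -10)
t(O, R) = 0
F(v, h) = 0 (F(v, h) = 0/v = 0)
F(W, 6)**2 = 0**2 = 0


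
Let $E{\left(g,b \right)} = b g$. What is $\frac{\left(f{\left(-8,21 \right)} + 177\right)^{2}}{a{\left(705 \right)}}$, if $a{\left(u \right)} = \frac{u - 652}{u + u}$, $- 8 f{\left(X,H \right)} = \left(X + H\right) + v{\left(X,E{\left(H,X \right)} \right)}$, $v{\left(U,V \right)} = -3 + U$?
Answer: $\frac{352393545}{424} \approx 8.3112 \cdot 10^{5}$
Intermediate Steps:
$f{\left(X,H \right)} = \frac{3}{8} - \frac{X}{4} - \frac{H}{8}$ ($f{\left(X,H \right)} = - \frac{\left(X + H\right) + \left(-3 + X\right)}{8} = - \frac{\left(H + X\right) + \left(-3 + X\right)}{8} = - \frac{-3 + H + 2 X}{8} = \frac{3}{8} - \frac{X}{4} - \frac{H}{8}$)
$a{\left(u \right)} = \frac{-652 + u}{2 u}$
$\frac{\left(f{\left(-8,21 \right)} + 177\right)^{2}}{a{\left(705 \right)}} = \frac{\left(\left(\frac{3}{8} - -2 - \frac{21}{8}\right) + 177\right)^{2}}{\frac{1}{2} \cdot \frac{1}{705} \left(-652 + 705\right)} = \frac{\left(\left(\frac{3}{8} + 2 - \frac{21}{8}\right) + 177\right)^{2}}{\frac{1}{2} \cdot \frac{1}{705} \cdot 53} = \frac{\left(- \frac{1}{4} + 177\right)^{2}}{\frac{53}{1410}} = \left(\frac{707}{4}\right)^{2} \cdot \frac{1410}{53} = \frac{499849}{16} \cdot \frac{1410}{53} = \frac{352393545}{424}$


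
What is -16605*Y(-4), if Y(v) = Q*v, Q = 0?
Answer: 0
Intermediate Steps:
Y(v) = 0 (Y(v) = 0*v = 0)
-16605*Y(-4) = -16605*0 = 0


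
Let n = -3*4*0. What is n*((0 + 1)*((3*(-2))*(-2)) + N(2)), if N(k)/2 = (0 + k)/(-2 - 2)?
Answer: 0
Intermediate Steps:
N(k) = -k/2 (N(k) = 2*((0 + k)/(-2 - 2)) = 2*(k/(-4)) = 2*(k*(-¼)) = 2*(-k/4) = -k/2)
n = 0 (n = -12*0 = 0)
n*((0 + 1)*((3*(-2))*(-2)) + N(2)) = 0*((0 + 1)*((3*(-2))*(-2)) - ½*2) = 0*(1*(-6*(-2)) - 1) = 0*(1*12 - 1) = 0*(12 - 1) = 0*11 = 0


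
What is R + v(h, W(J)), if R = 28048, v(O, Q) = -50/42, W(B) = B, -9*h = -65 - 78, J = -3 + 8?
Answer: 588983/21 ≈ 28047.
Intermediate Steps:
J = 5
h = 143/9 (h = -(-65 - 78)/9 = -⅑*(-143) = 143/9 ≈ 15.889)
v(O, Q) = -25/21 (v(O, Q) = -50*1/42 = -25/21)
R + v(h, W(J)) = 28048 - 25/21 = 588983/21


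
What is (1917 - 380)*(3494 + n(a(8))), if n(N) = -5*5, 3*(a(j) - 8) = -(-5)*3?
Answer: 5331853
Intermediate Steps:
a(j) = 13 (a(j) = 8 + (-(-5)*3)/3 = 8 + (-1*(-15))/3 = 8 + (⅓)*15 = 8 + 5 = 13)
n(N) = -25
(1917 - 380)*(3494 + n(a(8))) = (1917 - 380)*(3494 - 25) = 1537*3469 = 5331853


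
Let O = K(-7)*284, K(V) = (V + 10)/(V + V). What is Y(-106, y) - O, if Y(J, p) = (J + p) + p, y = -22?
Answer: -624/7 ≈ -89.143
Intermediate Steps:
Y(J, p) = J + 2*p
K(V) = (10 + V)/(2*V) (K(V) = (10 + V)/((2*V)) = (10 + V)*(1/(2*V)) = (10 + V)/(2*V))
O = -426/7 (O = ((½)*(10 - 7)/(-7))*284 = ((½)*(-⅐)*3)*284 = -3/14*284 = -426/7 ≈ -60.857)
Y(-106, y) - O = (-106 + 2*(-22)) - 1*(-426/7) = (-106 - 44) + 426/7 = -150 + 426/7 = -624/7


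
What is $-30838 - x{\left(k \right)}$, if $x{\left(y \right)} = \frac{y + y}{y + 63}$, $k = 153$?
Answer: $- \frac{370073}{12} \approx -30839.0$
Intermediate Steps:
$x{\left(y \right)} = \frac{2 y}{63 + y}$
$-30838 - x{\left(k \right)} = -30838 - 2 \cdot 153 \frac{1}{63 + 153} = -30838 - 2 \cdot 153 \cdot \frac{1}{216} = -30838 - \frac{17}{12} = - \frac{370073}{12}$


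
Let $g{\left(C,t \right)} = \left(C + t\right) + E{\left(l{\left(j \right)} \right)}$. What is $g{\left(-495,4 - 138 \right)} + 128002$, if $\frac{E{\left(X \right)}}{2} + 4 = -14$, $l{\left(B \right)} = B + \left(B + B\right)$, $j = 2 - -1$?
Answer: $127337$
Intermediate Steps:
$j = 3$ ($j = 2 + 1 = 3$)
$l{\left(B \right)} = 3 B$ ($l{\left(B \right)} = B + 2 B = 3 B$)
$E{\left(X \right)} = -36$ ($E{\left(X \right)} = -8 + 2 \left(-14\right) = -8 - 28 = -36$)
$g{\left(C,t \right)} = -36 + C + t$ ($g{\left(C,t \right)} = \left(C + t\right) - 36 = -36 + C + t$)
$g{\left(-495,4 - 138 \right)} + 128002 = \left(-36 - 495 + \left(4 - 138\right)\right) + 128002 = \left(-36 - 495 - 134\right) + 128002 = -665 + 128002 = 127337$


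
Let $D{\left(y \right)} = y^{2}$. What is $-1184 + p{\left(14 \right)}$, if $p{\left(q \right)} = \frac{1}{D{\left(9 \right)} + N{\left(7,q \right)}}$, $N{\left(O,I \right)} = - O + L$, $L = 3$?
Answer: $- \frac{91167}{77} \approx -1184.0$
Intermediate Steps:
$N{\left(O,I \right)} = 3 - O$ ($N{\left(O,I \right)} = - O + 3 = 3 - O$)
$p{\left(q \right)} = \frac{1}{77}$ ($p{\left(q \right)} = \frac{1}{9^{2} + \left(3 - 7\right)} = \frac{1}{81 + \left(3 - 7\right)} = \frac{1}{81 - 4} = \frac{1}{77}$)
$-1184 + p{\left(14 \right)} = -1184 + \frac{1}{77} = - \frac{91167}{77}$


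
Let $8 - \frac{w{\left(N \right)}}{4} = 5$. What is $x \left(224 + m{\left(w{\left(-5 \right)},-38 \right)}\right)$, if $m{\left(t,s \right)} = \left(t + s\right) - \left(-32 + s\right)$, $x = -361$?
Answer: $-96748$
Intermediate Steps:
$w{\left(N \right)} = 12$ ($w{\left(N \right)} = 32 - 20 = 12$)
$m{\left(t,s \right)} = 32 + t$ ($m{\left(t,s \right)} = \left(s + t\right) - \left(-32 + s\right) = 32 + t$)
$x \left(224 + m{\left(w{\left(-5 \right)},-38 \right)}\right) = - 361 \left(224 + \left(32 + 12\right)\right) = - 361 \left(224 + 44\right) = \left(-361\right) 268 = -96748$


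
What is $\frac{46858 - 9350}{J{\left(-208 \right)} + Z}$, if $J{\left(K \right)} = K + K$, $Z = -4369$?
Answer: $- \frac{37508}{4785} \approx -7.8387$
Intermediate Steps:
$J{\left(K \right)} = 2 K$
$\frac{46858 - 9350}{J{\left(-208 \right)} + Z} = \frac{46858 - 9350}{2 \left(-208\right) - 4369} = \frac{37508}{-416 - 4369} = \frac{37508}{-4785} = 37508 \left(- \frac{1}{4785}\right) = - \frac{37508}{4785}$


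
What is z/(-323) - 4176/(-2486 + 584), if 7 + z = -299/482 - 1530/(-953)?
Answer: 104140497721/47032896286 ≈ 2.2142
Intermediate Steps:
z = -2762909/459346 (z = -7 + (-299/482 - 1530/(-953)) = -7 + (-299*1/482 - 1530*(-1/953)) = -7 + (-299/482 + 1530/953) = -7 + 452513/459346 = -2762909/459346 ≈ -6.0149)
z/(-323) - 4176/(-2486 + 584) = -2762909/459346/(-323) - 4176/(-2486 + 584) = -2762909/459346*(-1/323) - 4176/(-1902) = 2762909/148368758 - 4176*(-1/1902) = 2762909/148368758 + 696/317 = 104140497721/47032896286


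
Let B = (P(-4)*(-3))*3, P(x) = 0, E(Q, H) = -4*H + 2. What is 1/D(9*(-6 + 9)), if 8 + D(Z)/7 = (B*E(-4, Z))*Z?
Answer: -1/56 ≈ -0.017857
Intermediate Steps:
E(Q, H) = 2 - 4*H
B = 0 (B = (0*(-3))*3 = 0*3 = 0)
D(Z) = -56 (D(Z) = -56 + 7*((0*(2 - 4*Z))*Z) = -56 + 7*(0*Z) = -56 + 7*0 = -56 + 0 = -56)
1/D(9*(-6 + 9)) = 1/(-56) = -1/56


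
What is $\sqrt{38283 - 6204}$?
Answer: $17 \sqrt{111} \approx 179.11$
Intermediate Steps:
$\sqrt{38283 - 6204} = \sqrt{32079} = 17 \sqrt{111}$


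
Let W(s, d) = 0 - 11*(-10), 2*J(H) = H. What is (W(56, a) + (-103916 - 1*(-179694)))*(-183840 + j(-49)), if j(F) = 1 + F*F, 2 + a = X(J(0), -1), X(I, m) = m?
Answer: -13768966944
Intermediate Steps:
J(H) = H/2
a = -3 (a = -2 - 1 = -3)
W(s, d) = 110 (W(s, d) = 0 + 110 = 110)
j(F) = 1 + F²
(W(56, a) + (-103916 - 1*(-179694)))*(-183840 + j(-49)) = (110 + (-103916 - 1*(-179694)))*(-183840 + (1 + (-49)²)) = (110 + (-103916 + 179694))*(-183840 + (1 + 2401)) = (110 + 75778)*(-183840 + 2402) = 75888*(-181438) = -13768966944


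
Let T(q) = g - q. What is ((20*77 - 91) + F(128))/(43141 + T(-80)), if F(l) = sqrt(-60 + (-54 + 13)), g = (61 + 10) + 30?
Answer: 1449/43322 + I*sqrt(101)/43322 ≈ 0.033447 + 0.00023198*I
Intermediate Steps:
g = 101 (g = 71 + 30 = 101)
F(l) = I*sqrt(101) (F(l) = sqrt(-60 - 41) = sqrt(-101) = I*sqrt(101))
T(q) = 101 - q
((20*77 - 91) + F(128))/(43141 + T(-80)) = ((20*77 - 91) + I*sqrt(101))/(43141 + (101 - 1*(-80))) = ((1540 - 91) + I*sqrt(101))/(43141 + (101 + 80)) = (1449 + I*sqrt(101))/(43141 + 181) = (1449 + I*sqrt(101))/43322 = (1449 + I*sqrt(101))*(1/43322) = 1449/43322 + I*sqrt(101)/43322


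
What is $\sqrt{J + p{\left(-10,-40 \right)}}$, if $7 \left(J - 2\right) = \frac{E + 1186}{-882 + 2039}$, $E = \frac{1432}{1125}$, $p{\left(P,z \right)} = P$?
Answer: $\frac{i \sqrt{2897632602410}}{607425} \approx 2.8024 i$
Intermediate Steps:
$E = \frac{1432}{1125}$ ($E = 1432 \cdot \frac{1}{1125} = \frac{1432}{1125} \approx 1.2729$)
$J = \frac{19558432}{9111375}$ ($J = 2 + \frac{\left(\frac{1432}{1125} + 1186\right) \frac{1}{-882 + 2039}}{7} = 2 + \frac{\frac{1335682}{1125} \cdot \frac{1}{1157}}{7} = 2 + \frac{1}{7} \cdot \frac{1335682}{1301625} = 2 + \frac{1335682}{9111375} = \frac{19558432}{9111375} \approx 2.1466$)
$\sqrt{J + p{\left(-10,-40 \right)}} = \sqrt{\frac{19558432}{9111375} - 10} = \sqrt{- \frac{71555318}{9111375}} = \frac{i \sqrt{2897632602410}}{607425}$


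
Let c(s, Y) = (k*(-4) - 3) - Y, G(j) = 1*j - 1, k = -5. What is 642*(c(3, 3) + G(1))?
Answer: 8988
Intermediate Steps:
G(j) = -1 + j (G(j) = j - 1 = -1 + j)
c(s, Y) = 17 - Y (c(s, Y) = (-5*(-4) - 3) - Y = (20 - 3) - Y = 17 - Y)
642*(c(3, 3) + G(1)) = 642*((17 - 1*3) + (-1 + 1)) = 642*((17 - 3) + 0) = 642*(14 + 0) = 642*14 = 8988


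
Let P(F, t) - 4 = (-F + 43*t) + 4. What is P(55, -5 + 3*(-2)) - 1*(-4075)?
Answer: 3555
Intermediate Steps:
P(F, t) = 8 - F + 43*t (P(F, t) = 4 + ((-F + 43*t) + 4) = 4 + (4 - F + 43*t) = 8 - F + 43*t)
P(55, -5 + 3*(-2)) - 1*(-4075) = (8 - 1*55 + 43*(-5 + 3*(-2))) - 1*(-4075) = (8 - 55 + 43*(-5 - 6)) + 4075 = (8 - 55 + 43*(-11)) + 4075 = (8 - 55 - 473) + 4075 = -520 + 4075 = 3555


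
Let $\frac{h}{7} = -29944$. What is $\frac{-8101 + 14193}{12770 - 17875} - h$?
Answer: $\frac{1070042748}{5105} \approx 2.0961 \cdot 10^{5}$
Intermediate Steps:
$h = -209608$ ($h = 7 \left(-29944\right) = -209608$)
$\frac{-8101 + 14193}{12770 - 17875} - h = \frac{-8101 + 14193}{12770 - 17875} - -209608 = \frac{6092}{-5105} + 209608 = 6092 \left(- \frac{1}{5105}\right) + 209608 = - \frac{6092}{5105} + 209608 = \frac{1070042748}{5105}$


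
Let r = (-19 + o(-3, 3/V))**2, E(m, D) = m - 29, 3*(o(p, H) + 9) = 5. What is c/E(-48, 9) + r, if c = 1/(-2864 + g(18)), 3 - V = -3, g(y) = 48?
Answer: 1353248521/1951488 ≈ 693.44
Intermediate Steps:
V = 6 (V = 3 - 1*(-3) = 3 + 3 = 6)
o(p, H) = -22/3 (o(p, H) = -9 + (1/3)*5 = -9 + 5/3 = -22/3)
E(m, D) = -29 + m
c = -1/2816 (c = 1/(-2864 + 48) = 1/(-2816) = -1/2816 ≈ -0.00035511)
r = 6241/9 (r = (-19 - 22/3)**2 = (-79/3)**2 = 6241/9 ≈ 693.44)
c/E(-48, 9) + r = -1/(2816*(-29 - 48)) + 6241/9 = -1/2816/(-77) + 6241/9 = -1/2816*(-1/77) + 6241/9 = 1/216832 + 6241/9 = 1353248521/1951488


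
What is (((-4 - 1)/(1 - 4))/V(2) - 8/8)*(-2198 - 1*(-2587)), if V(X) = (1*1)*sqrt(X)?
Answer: -389 + 1945*sqrt(2)/6 ≈ 69.441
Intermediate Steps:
V(X) = sqrt(X) (V(X) = 1*sqrt(X) = sqrt(X))
(((-4 - 1)/(1 - 4))/V(2) - 8/8)*(-2198 - 1*(-2587)) = (((-4 - 1)/(1 - 4))/(sqrt(2)) - 8/8)*(-2198 - 1*(-2587)) = ((-5/(-3))*(sqrt(2)/2) - 8*1/8)*(-2198 + 2587) = ((-5*(-1/3))*(sqrt(2)/2) - 1)*389 = (5*(sqrt(2)/2)/3 - 1)*389 = (5*sqrt(2)/6 - 1)*389 = (-1 + 5*sqrt(2)/6)*389 = -389 + 1945*sqrt(2)/6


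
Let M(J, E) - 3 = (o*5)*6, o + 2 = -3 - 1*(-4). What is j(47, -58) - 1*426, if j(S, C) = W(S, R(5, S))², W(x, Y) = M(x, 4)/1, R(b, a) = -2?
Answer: 303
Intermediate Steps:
o = -1 (o = -2 + (-3 - 1*(-4)) = -2 + (-3 + 4) = -2 + 1 = -1)
M(J, E) = -27 (M(J, E) = 3 - 1*5*6 = 3 - 5*6 = 3 - 30 = -27)
W(x, Y) = -27 (W(x, Y) = -27/1 = -27*1 = -27)
j(S, C) = 729 (j(S, C) = (-27)² = 729)
j(47, -58) - 1*426 = 729 - 1*426 = 729 - 426 = 303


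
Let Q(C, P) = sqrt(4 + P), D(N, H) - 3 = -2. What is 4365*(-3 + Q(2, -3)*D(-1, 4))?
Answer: -8730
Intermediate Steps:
D(N, H) = 1 (D(N, H) = 3 - 2 = 1)
4365*(-3 + Q(2, -3)*D(-1, 4)) = 4365*(-3 + sqrt(4 - 3)*1) = 4365*(-3 + sqrt(1)*1) = 4365*(-3 + 1*1) = 4365*(-3 + 1) = 4365*(-2) = -8730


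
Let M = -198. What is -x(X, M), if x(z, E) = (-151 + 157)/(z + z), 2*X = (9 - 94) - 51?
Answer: 3/68 ≈ 0.044118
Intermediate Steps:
X = -68 (X = ((9 - 94) - 51)/2 = (-85 - 51)/2 = (½)*(-136) = -68)
x(z, E) = 3/z (x(z, E) = 6/((2*z)) = 6*(1/(2*z)) = 3/z)
-x(X, M) = -3/(-68) = -3*(-1)/68 = -1*(-3/68) = 3/68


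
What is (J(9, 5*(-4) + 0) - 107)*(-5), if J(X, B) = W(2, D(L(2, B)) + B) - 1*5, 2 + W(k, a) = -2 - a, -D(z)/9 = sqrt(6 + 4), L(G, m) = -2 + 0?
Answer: 480 - 45*sqrt(10) ≈ 337.70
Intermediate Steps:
L(G, m) = -2
D(z) = -9*sqrt(10) (D(z) = -9*sqrt(6 + 4) = -9*sqrt(10))
W(k, a) = -4 - a (W(k, a) = -2 + (-2 - a) = -4 - a)
J(X, B) = -9 - B + 9*sqrt(10) (J(X, B) = (-4 - (-9*sqrt(10) + B)) - 1*5 = (-4 - (B - 9*sqrt(10))) - 5 = (-4 + (-B + 9*sqrt(10))) - 5 = (-4 - B + 9*sqrt(10)) - 5 = -9 - B + 9*sqrt(10))
(J(9, 5*(-4) + 0) - 107)*(-5) = ((-9 - (5*(-4) + 0) + 9*sqrt(10)) - 107)*(-5) = ((-9 - (-20 + 0) + 9*sqrt(10)) - 107)*(-5) = ((-9 - 1*(-20) + 9*sqrt(10)) - 107)*(-5) = ((-9 + 20 + 9*sqrt(10)) - 107)*(-5) = ((11 + 9*sqrt(10)) - 107)*(-5) = (-96 + 9*sqrt(10))*(-5) = 480 - 45*sqrt(10)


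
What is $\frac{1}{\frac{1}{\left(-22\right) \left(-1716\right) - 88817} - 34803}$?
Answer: $- \frac{51065}{1777215196} \approx -2.8733 \cdot 10^{-5}$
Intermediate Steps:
$\frac{1}{\frac{1}{\left(-22\right) \left(-1716\right) - 88817} - 34803} = \frac{1}{\frac{1}{37752 - 88817} - 34803} = \frac{1}{\frac{1}{-51065} - 34803} = \frac{1}{- \frac{1}{51065} - 34803} = \frac{1}{- \frac{1777215196}{51065}} = - \frac{51065}{1777215196}$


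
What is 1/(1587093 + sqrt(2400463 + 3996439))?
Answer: 1587093/2518857793747 - sqrt(6396902)/2518857793747 ≈ 6.2908e-7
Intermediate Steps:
1/(1587093 + sqrt(2400463 + 3996439)) = 1/(1587093 + sqrt(6396902))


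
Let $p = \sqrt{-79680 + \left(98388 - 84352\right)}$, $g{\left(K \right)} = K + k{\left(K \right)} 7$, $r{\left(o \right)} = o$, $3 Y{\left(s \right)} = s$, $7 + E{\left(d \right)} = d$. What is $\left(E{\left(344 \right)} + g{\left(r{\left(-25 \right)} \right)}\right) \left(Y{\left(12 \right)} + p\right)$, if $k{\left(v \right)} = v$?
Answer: $548 + 274 i \sqrt{16411} \approx 548.0 + 35101.0 i$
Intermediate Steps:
$E{\left(d \right)} = -7 + d$
$Y{\left(s \right)} = \frac{s}{3}$
$g{\left(K \right)} = 8 K$ ($g{\left(K \right)} = K + K 7 = K + 7 K = 8 K$)
$p = 2 i \sqrt{16411}$ ($p = \sqrt{-79680 + \left(98388 - 84352\right)} = \sqrt{-79680 + 14036} = \sqrt{-65644} = 2 i \sqrt{16411} \approx 256.21 i$)
$\left(E{\left(344 \right)} + g{\left(r{\left(-25 \right)} \right)}\right) \left(Y{\left(12 \right)} + p\right) = \left(\left(-7 + 344\right) + 8 \left(-25\right)\right) \left(\frac{1}{3} \cdot 12 + 2 i \sqrt{16411}\right) = \left(337 - 200\right) \left(4 + 2 i \sqrt{16411}\right) = 137 \left(4 + 2 i \sqrt{16411}\right) = 548 + 274 i \sqrt{16411}$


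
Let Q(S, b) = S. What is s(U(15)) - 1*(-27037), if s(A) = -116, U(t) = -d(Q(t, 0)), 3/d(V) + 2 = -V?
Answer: 26921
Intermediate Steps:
d(V) = 3/(-2 - V)
U(t) = 3/(2 + t) (U(t) = -(-3)/(2 + t) = 3/(2 + t))
s(U(15)) - 1*(-27037) = -116 - 1*(-27037) = -116 + 27037 = 26921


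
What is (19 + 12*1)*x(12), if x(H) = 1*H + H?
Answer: 744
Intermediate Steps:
x(H) = 2*H (x(H) = H + H = 2*H)
(19 + 12*1)*x(12) = (19 + 12*1)*(2*12) = (19 + 12)*24 = 31*24 = 744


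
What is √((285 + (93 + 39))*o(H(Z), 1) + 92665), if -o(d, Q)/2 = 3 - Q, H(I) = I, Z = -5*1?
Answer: √90997 ≈ 301.66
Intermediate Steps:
Z = -5
o(d, Q) = -6 + 2*Q (o(d, Q) = -2*(3 - Q) = -6 + 2*Q)
√((285 + (93 + 39))*o(H(Z), 1) + 92665) = √((285 + (93 + 39))*(-6 + 2*1) + 92665) = √((285 + 132)*(-6 + 2) + 92665) = √(417*(-4) + 92665) = √(-1668 + 92665) = √90997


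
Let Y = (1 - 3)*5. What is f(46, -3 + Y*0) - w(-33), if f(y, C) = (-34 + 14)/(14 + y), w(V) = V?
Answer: 98/3 ≈ 32.667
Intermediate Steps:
Y = -10 (Y = -2*5 = -10)
f(y, C) = -20/(14 + y)
f(46, -3 + Y*0) - w(-33) = -20/(14 + 46) - 1*(-33) = -20/60 + 33 = -20*1/60 + 33 = -⅓ + 33 = 98/3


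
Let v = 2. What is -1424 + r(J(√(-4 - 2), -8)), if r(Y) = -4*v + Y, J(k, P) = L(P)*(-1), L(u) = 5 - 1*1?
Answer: -1436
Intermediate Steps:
L(u) = 4 (L(u) = 5 - 1 = 4)
J(k, P) = -4 (J(k, P) = 4*(-1) = -4)
r(Y) = -8 + Y (r(Y) = -4*2 + Y = -8 + Y)
-1424 + r(J(√(-4 - 2), -8)) = -1424 + (-8 - 4) = -1424 - 12 = -1436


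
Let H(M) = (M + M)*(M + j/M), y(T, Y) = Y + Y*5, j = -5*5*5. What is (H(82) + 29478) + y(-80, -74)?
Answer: 42232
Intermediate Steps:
j = -125 (j = -25*5 = -125)
y(T, Y) = 6*Y (y(T, Y) = Y + 5*Y = 6*Y)
H(M) = 2*M*(M - 125/M) (H(M) = (M + M)*(M - 125/M) = (2*M)*(M - 125/M) = 2*M*(M - 125/M))
(H(82) + 29478) + y(-80, -74) = ((-250 + 2*82²) + 29478) + 6*(-74) = ((-250 + 2*6724) + 29478) - 444 = ((-250 + 13448) + 29478) - 444 = (13198 + 29478) - 444 = 42676 - 444 = 42232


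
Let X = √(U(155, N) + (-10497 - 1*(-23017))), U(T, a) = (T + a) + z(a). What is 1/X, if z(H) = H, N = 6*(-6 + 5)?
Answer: √1407/4221 ≈ 0.0088865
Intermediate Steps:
N = -6 (N = 6*(-1) = -6)
U(T, a) = T + 2*a (U(T, a) = (T + a) + a = T + 2*a)
X = 3*√1407 (X = √((155 + 2*(-6)) + (-10497 - 1*(-23017))) = √((155 - 12) + (-10497 + 23017)) = √(143 + 12520) = √12663 = 3*√1407 ≈ 112.53)
1/X = 1/(3*√1407) = √1407/4221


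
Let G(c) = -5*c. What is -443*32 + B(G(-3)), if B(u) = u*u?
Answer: -13951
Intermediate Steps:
B(u) = u**2
-443*32 + B(G(-3)) = -443*32 + (-5*(-3))**2 = -14176 + 15**2 = -14176 + 225 = -13951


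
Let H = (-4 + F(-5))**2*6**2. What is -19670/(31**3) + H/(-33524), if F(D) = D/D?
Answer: -167267341/249678371 ≈ -0.66993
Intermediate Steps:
F(D) = 1
H = 324 (H = (-4 + 1)**2*6**2 = (-3)**2*36 = 9*36 = 324)
-19670/(31**3) + H/(-33524) = -19670/(31**3) + 324/(-33524) = -19670/29791 + 324*(-1/33524) = -19670*1/29791 - 81/8381 = -19670/29791 - 81/8381 = -167267341/249678371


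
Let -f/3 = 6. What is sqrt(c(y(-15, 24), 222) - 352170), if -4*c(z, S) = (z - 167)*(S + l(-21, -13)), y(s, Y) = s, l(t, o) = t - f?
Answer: I*sqrt(1368822)/2 ≈ 584.98*I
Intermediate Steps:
f = -18 (f = -3*6 = -18)
l(t, o) = 18 + t (l(t, o) = t - 1*(-18) = t + 18 = 18 + t)
c(z, S) = -(-167 + z)*(-3 + S)/4 (c(z, S) = -(z - 167)*(S + (18 - 21))/4 = -(-167 + z)*(S - 3)/4 = -(-167 + z)*(-3 + S)/4)
sqrt(c(y(-15, 24), 222) - 352170) = sqrt((-501/4 + (3/4)*(-15) + (167/4)*222 - 1/4*222*(-15)) - 352170) = sqrt((-501/4 - 45/4 + 18537/2 + 1665/2) - 352170) = sqrt(19929/2 - 352170) = sqrt(-684411/2) = I*sqrt(1368822)/2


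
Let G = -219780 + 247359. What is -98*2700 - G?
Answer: -292179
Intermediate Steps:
G = 27579
-98*2700 - G = -98*2700 - 1*27579 = -1*264600 - 27579 = -264600 - 27579 = -292179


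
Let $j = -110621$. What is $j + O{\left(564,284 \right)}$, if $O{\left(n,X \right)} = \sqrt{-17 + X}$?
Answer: $-110621 + \sqrt{267} \approx -1.106 \cdot 10^{5}$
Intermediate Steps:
$j + O{\left(564,284 \right)} = -110621 + \sqrt{-17 + 284} = -110621 + \sqrt{267}$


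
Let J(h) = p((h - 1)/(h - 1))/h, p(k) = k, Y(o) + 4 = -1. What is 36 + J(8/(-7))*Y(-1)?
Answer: 323/8 ≈ 40.375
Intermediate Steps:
Y(o) = -5 (Y(o) = -4 - 1 = -5)
J(h) = 1/h (J(h) = ((h - 1)/(h - 1))/h = ((-1 + h)/(-1 + h))/h = 1/h)
36 + J(8/(-7))*Y(-1) = 36 - 5/(8/(-7)) = 36 - 5/(8*(-1/7)) = 36 - 5/(-8/7) = 36 - 7/8*(-5) = 36 + 35/8 = 323/8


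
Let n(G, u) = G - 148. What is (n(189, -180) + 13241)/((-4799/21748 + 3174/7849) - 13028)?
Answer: -2267238090664/2223848916655 ≈ -1.0195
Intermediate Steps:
n(G, u) = -148 + G
(n(189, -180) + 13241)/((-4799/21748 + 3174/7849) - 13028) = ((-148 + 189) + 13241)/((-4799/21748 + 3174/7849) - 13028) = (41 + 13241)/((-4799*1/21748 + 3174*(1/7849)) - 13028) = 13282/((-4799/21748 + 3174/7849) - 13028) = 13282/(31360801/170700052 - 13028) = 13282/(-2223848916655/170700052) = 13282*(-170700052/2223848916655) = -2267238090664/2223848916655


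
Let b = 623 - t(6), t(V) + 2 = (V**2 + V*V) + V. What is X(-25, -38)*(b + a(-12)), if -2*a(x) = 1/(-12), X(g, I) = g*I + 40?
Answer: 2166285/4 ≈ 5.4157e+5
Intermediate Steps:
X(g, I) = 40 + I*g (X(g, I) = I*g + 40 = 40 + I*g)
a(x) = 1/24 (a(x) = -1/2/(-12) = -1/2*(-1/12) = 1/24)
t(V) = -2 + V + 2*V**2 (t(V) = -2 + ((V**2 + V*V) + V) = -2 + ((V**2 + V**2) + V) = -2 + (2*V**2 + V) = -2 + (V + 2*V**2) = -2 + V + 2*V**2)
b = 547 (b = 623 - (-2 + 6 + 2*6**2) = 623 - (-2 + 6 + 2*36) = 623 - (-2 + 6 + 72) = 623 - 1*76 = 623 - 76 = 547)
X(-25, -38)*(b + a(-12)) = (40 - 38*(-25))*(547 + 1/24) = (40 + 950)*(13129/24) = 990*(13129/24) = 2166285/4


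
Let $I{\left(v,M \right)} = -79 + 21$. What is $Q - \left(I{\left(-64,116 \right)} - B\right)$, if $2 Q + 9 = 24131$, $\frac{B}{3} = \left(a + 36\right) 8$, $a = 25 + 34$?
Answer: $14399$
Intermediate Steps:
$I{\left(v,M \right)} = -58$
$a = 59$
$B = 2280$ ($B = 3 \left(59 + 36\right) 8 = 3 \cdot 95 \cdot 8 = 3 \cdot 760 = 2280$)
$Q = 12061$ ($Q = - \frac{9}{2} + \frac{1}{2} \cdot 24131 = - \frac{9}{2} + \frac{24131}{2} = 12061$)
$Q - \left(I{\left(-64,116 \right)} - B\right) = 12061 - \left(-58 - 2280\right) = 12061 - -2338 = 12061 + 2338 = 14399$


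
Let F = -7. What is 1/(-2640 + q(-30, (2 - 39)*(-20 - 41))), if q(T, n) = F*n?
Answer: -1/18439 ≈ -5.4233e-5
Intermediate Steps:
q(T, n) = -7*n
1/(-2640 + q(-30, (2 - 39)*(-20 - 41))) = 1/(-2640 - 7*(2 - 39)*(-20 - 41)) = 1/(-2640 - (-259)*(-61)) = 1/(-2640 - 7*2257) = 1/(-2640 - 15799) = 1/(-18439) = -1/18439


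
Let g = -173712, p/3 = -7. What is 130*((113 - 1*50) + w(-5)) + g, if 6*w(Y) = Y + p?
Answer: -498256/3 ≈ -1.6609e+5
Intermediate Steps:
p = -21 (p = 3*(-7) = -21)
w(Y) = -7/2 + Y/6 (w(Y) = (Y - 21)/6 = (-21 + Y)/6 = -7/2 + Y/6)
130*((113 - 1*50) + w(-5)) + g = 130*((113 - 1*50) + (-7/2 + (⅙)*(-5))) - 173712 = 130*((113 - 50) + (-7/2 - ⅚)) - 173712 = 130*(63 - 13/3) - 173712 = 130*(176/3) - 173712 = 22880/3 - 173712 = -498256/3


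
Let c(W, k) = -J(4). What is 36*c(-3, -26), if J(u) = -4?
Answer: 144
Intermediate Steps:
c(W, k) = 4 (c(W, k) = -1*(-4) = 4)
36*c(-3, -26) = 36*4 = 144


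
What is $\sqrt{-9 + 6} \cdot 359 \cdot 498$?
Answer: $178782 i \sqrt{3} \approx 3.0966 \cdot 10^{5} i$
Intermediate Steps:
$\sqrt{-9 + 6} \cdot 359 \cdot 498 = \sqrt{-3} \cdot 359 \cdot 498 = i \sqrt{3} \cdot 359 \cdot 498 = 359 i \sqrt{3} \cdot 498 = 178782 i \sqrt{3}$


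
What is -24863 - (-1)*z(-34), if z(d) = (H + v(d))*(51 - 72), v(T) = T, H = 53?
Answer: -25262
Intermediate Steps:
z(d) = -1113 - 21*d (z(d) = (53 + d)*(51 - 72) = (53 + d)*(-21) = -1113 - 21*d)
-24863 - (-1)*z(-34) = -24863 - (-1)*(-1113 - 21*(-34)) = -24863 - (-1)*(-1113 + 714) = -24863 - (-1)*(-399) = -24863 - 1*399 = -24863 - 399 = -25262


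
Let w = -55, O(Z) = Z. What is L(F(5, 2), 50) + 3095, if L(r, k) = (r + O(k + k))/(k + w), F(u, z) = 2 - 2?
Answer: 3075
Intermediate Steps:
F(u, z) = 0
L(r, k) = (r + 2*k)/(-55 + k) (L(r, k) = (r + (k + k))/(k - 55) = (r + 2*k)/(-55 + k))
L(F(5, 2), 50) + 3095 = (0 + 2*50)/(-55 + 50) + 3095 = (0 + 100)/(-5) + 3095 = -⅕*100 + 3095 = -20 + 3095 = 3075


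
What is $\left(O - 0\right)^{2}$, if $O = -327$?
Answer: $106929$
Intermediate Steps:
$\left(O - 0\right)^{2} = \left(-327 - 0\right)^{2} = \left(-327 + \left(-2 + 2\right)\right)^{2} = \left(-327 + 0\right)^{2} = \left(-327\right)^{2} = 106929$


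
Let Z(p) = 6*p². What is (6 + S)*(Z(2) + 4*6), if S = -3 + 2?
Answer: 240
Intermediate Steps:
S = -1
(6 + S)*(Z(2) + 4*6) = (6 - 1)*(6*2² + 4*6) = 5*(6*4 + 24) = 5*(24 + 24) = 5*48 = 240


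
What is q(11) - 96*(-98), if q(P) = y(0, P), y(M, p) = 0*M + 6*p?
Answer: 9474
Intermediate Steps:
y(M, p) = 6*p (y(M, p) = 0 + 6*p = 6*p)
q(P) = 6*P
q(11) - 96*(-98) = 6*11 - 96*(-98) = 66 + 9408 = 9474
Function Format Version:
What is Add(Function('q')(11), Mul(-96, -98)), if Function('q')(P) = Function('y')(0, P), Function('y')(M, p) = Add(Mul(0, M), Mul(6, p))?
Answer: 9474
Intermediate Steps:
Function('y')(M, p) = Mul(6, p) (Function('y')(M, p) = Add(0, Mul(6, p)) = Mul(6, p))
Function('q')(P) = Mul(6, P)
Add(Function('q')(11), Mul(-96, -98)) = Add(Mul(6, 11), Mul(-96, -98)) = Add(66, 9408) = 9474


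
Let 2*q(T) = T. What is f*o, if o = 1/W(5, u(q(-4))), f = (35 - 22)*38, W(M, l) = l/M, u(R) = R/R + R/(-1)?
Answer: 2470/3 ≈ 823.33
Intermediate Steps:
q(T) = T/2
u(R) = 1 - R (u(R) = 1 + R*(-1) = 1 - R)
f = 494 (f = 13*38 = 494)
o = 5/3 (o = 1/((1 - (-4)/2)/5) = 1/((1 - 1*(-2))*(1/5)) = 1/((1 + 2)*(1/5)) = 1/(3*(1/5)) = 1/(3/5) = 5/3 ≈ 1.6667)
f*o = 494*(5/3) = 2470/3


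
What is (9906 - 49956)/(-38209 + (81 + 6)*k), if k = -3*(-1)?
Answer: 20025/18974 ≈ 1.0554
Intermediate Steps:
k = 3
(9906 - 49956)/(-38209 + (81 + 6)*k) = (9906 - 49956)/(-38209 + (81 + 6)*3) = -40050/(-38209 + 87*3) = -40050/(-38209 + 261) = -40050/(-37948) = -40050*(-1/37948) = 20025/18974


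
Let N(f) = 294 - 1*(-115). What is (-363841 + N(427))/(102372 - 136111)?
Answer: 363432/33739 ≈ 10.772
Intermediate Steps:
N(f) = 409 (N(f) = 294 + 115 = 409)
(-363841 + N(427))/(102372 - 136111) = (-363841 + 409)/(102372 - 136111) = -363432/(-33739) = -363432*(-1/33739) = 363432/33739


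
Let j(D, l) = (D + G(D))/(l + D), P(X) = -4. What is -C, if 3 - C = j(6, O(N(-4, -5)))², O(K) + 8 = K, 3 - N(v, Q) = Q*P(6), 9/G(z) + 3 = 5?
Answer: -3891/1444 ≈ -2.6946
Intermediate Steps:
G(z) = 9/2 (G(z) = 9/(-3 + 5) = 9/2)
N(v, Q) = 3 + 4*Q (N(v, Q) = 3 - Q*(-4) = 3 - (-4)*Q = 3 + 4*Q)
O(K) = -8 + K
j(D, l) = (9/2 + D)/(D + l) (j(D, l) = (D + 9/2)/(l + D) = (9/2 + D)/(D + l))
C = 3891/1444 (C = 3 - ((9/2 + 6)/(6 + (-8 + (3 + 4*(-5)))))² = 3 - ((21/2)/(6 + (-8 + (3 - 20))))² = 3 - ((21/2)/(6 + (-8 - 17)))² = 3 - ((21/2)/(6 - 25))² = 3 - ((21/2)/(-19))² = 3 - (-1/19*21/2)² = 3 - (-21/38)² = 3 - 1*441/1444 = 3 - 441/1444 = 3891/1444 ≈ 2.6946)
-C = -1*3891/1444 = -3891/1444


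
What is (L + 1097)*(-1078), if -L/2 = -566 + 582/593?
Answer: -1423642374/593 ≈ -2.4007e+6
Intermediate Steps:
L = 670112/593 (L = -2*(-566 + 582/593) = -2*(-335056/593) = 670112/593 ≈ 1130.0)
(L + 1097)*(-1078) = (670112/593 + 1097)*(-1078) = (1320633/593)*(-1078) = -1423642374/593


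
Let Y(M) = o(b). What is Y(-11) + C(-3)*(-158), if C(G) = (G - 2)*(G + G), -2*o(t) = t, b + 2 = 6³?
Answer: -4847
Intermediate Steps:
b = 214 (b = -2 + 6³ = -2 + 216 = 214)
o(t) = -t/2
Y(M) = -107 (Y(M) = -½*214 = -107)
C(G) = 2*G*(-2 + G) (C(G) = (-2 + G)*(2*G) = 2*G*(-2 + G))
Y(-11) + C(-3)*(-158) = -107 + (2*(-3)*(-2 - 3))*(-158) = -107 + (2*(-3)*(-5))*(-158) = -107 + 30*(-158) = -107 - 4740 = -4847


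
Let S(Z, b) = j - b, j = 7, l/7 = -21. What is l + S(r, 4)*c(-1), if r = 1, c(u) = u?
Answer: -150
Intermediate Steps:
l = -147 (l = 7*(-21) = -147)
S(Z, b) = 7 - b
l + S(r, 4)*c(-1) = -147 + (7 - 1*4)*(-1) = -147 + (7 - 4)*(-1) = -147 + 3*(-1) = -147 - 3 = -150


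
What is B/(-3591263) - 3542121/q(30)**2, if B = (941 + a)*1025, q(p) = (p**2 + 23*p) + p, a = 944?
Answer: -152062879819/80554791600 ≈ -1.8877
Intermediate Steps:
q(p) = p**2 + 24*p
B = 1932125 (B = (941 + 944)*1025 = 1885*1025 = 1932125)
B/(-3591263) - 3542121/q(30)**2 = 1932125/(-3591263) - 3542121*1/(900*(24 + 30)**2) = 1932125*(-1/3591263) - 3542121/((30*54)**2) = -148625/276251 - 3542121/(1620**2) = -148625/276251 - 3542121/2624400 = -148625/276251 - 3542121*1/2624400 = -148625/276251 - 393569/291600 = -152062879819/80554791600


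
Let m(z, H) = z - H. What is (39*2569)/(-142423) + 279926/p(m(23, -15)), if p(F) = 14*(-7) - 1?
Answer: -39877819607/14099877 ≈ -2828.2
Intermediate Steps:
p(F) = -99 (p(F) = -98 - 1 = -99)
(39*2569)/(-142423) + 279926/p(m(23, -15)) = (39*2569)/(-142423) + 279926/(-99) = 100191*(-1/142423) + 279926*(-1/99) = -100191/142423 - 279926/99 = -39877819607/14099877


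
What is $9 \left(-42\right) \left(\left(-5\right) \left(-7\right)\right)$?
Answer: $-13230$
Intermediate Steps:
$9 \left(-42\right) \left(\left(-5\right) \left(-7\right)\right) = \left(-378\right) 35 = -13230$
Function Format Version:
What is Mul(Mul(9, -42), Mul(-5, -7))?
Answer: -13230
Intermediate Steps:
Mul(Mul(9, -42), Mul(-5, -7)) = Mul(-378, 35) = -13230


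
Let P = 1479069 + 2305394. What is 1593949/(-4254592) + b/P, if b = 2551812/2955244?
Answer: -4456683301850543681/11895851542632169856 ≈ -0.37464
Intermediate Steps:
P = 3784463
b = 637953/738811 (b = 2551812*(1/2955244) = 637953/738811 ≈ 0.86349)
1593949/(-4254592) + b/P = 1593949/(-4254592) + (637953/738811)/3784463 = 1593949*(-1/4254592) + (637953/738811)*(1/3784463) = -1593949/4254592 + 637953/2796002893493 = -4456683301850543681/11895851542632169856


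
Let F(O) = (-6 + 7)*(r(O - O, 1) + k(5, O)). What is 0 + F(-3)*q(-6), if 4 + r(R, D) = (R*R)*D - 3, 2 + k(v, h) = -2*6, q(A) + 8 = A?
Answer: 294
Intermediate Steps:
q(A) = -8 + A
k(v, h) = -14 (k(v, h) = -2 - 2*6 = -2 - 12 = -14)
r(R, D) = -7 + D*R² (r(R, D) = -4 + ((R*R)*D - 3) = -4 + (R²*D - 3) = -4 + (D*R² - 3) = -4 + (-3 + D*R²) = -7 + D*R²)
F(O) = -21 (F(O) = (-6 + 7)*((-7 + 1*(O - O)²) - 14) = 1*((-7 + 1*0²) - 14) = 1*((-7 + 1*0) - 14) = 1*((-7 + 0) - 14) = 1*(-7 - 14) = 1*(-21) = -21)
0 + F(-3)*q(-6) = 0 - 21*(-8 - 6) = 0 - 21*(-14) = 0 + 294 = 294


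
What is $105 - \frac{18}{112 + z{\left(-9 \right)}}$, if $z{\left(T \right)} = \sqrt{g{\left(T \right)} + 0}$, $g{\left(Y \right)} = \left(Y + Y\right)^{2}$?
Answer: $\frac{6816}{65} \approx 104.86$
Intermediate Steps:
$g{\left(Y \right)} = 4 Y^{2}$ ($g{\left(Y \right)} = \left(2 Y\right)^{2} = 4 Y^{2}$)
$z{\left(T \right)} = 2 \sqrt{T^{2}}$ ($z{\left(T \right)} = \sqrt{4 T^{2} + 0} = \sqrt{4 T^{2}} = 2 \sqrt{T^{2}}$)
$105 - \frac{18}{112 + z{\left(-9 \right)}} = 105 - \frac{18}{112 + 2 \sqrt{\left(-9\right)^{2}}} = 105 - \frac{18}{112 + 2 \sqrt{81}} = 105 - \frac{18}{112 + 2 \cdot 9} = 105 - \frac{18}{112 + 18} = 105 - \frac{18}{130} = 105 - \frac{9}{65} = \frac{6816}{65}$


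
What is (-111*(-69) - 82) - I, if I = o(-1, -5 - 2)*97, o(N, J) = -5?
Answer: 8062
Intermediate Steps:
I = -485 (I = -5*97 = -485)
(-111*(-69) - 82) - I = (-111*(-69) - 82) - 1*(-485) = (7659 - 82) + 485 = 7577 + 485 = 8062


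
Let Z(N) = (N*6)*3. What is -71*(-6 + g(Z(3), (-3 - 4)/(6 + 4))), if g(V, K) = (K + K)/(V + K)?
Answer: 228052/533 ≈ 427.86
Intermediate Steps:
Z(N) = 18*N (Z(N) = (6*N)*3 = 18*N)
g(V, K) = 2*K/(K + V) (g(V, K) = (2*K)/(K + V) = 2*K/(K + V))
-71*(-6 + g(Z(3), (-3 - 4)/(6 + 4))) = -71*(-6 + 2*((-3 - 4)/(6 + 4))/((-3 - 4)/(6 + 4) + 18*3)) = -71*(-6 + 2*(-7/10)/(-7/10 + 54)) = -71*(-6 + 2*(-7/10)/(533/10)) = -71*(-6 + 2*(-7/10)*(10/533)) = -71*(-6 - 14/533) = -71*(-3212/533) = 228052/533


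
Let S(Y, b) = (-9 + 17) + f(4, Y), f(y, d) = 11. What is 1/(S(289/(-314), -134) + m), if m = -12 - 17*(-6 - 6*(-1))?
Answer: 1/7 ≈ 0.14286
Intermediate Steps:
S(Y, b) = 19 (S(Y, b) = (-9 + 17) + 11 = 8 + 11 = 19)
m = -12 (m = -12 - 17*(-6 + 6) = -12 - 17*0 = -12 + 0 = -12)
1/(S(289/(-314), -134) + m) = 1/(19 - 12) = 1/7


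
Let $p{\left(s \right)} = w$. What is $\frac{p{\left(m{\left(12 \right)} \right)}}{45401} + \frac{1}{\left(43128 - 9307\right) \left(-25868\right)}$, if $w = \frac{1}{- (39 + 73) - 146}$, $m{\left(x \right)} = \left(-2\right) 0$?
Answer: $- \frac{443297543}{5123944602274812} \approx -8.6515 \cdot 10^{-8}$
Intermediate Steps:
$m{\left(x \right)} = 0$
$w = - \frac{1}{258}$ ($w = \frac{1}{\left(-1\right) 112 - 146} = \frac{1}{-112 - 146} = \frac{1}{-258} = - \frac{1}{258} \approx -0.003876$)
$p{\left(s \right)} = - \frac{1}{258}$
$\frac{p{\left(m{\left(12 \right)} \right)}}{45401} + \frac{1}{\left(43128 - 9307\right) \left(-25868\right)} = - \frac{1}{258 \cdot 45401} + \frac{1}{\left(43128 - 9307\right) \left(-25868\right)} = \left(- \frac{1}{258}\right) \frac{1}{45401} + \frac{1}{33821} \left(- \frac{1}{25868}\right) = - \frac{1}{11713458} + \frac{1}{33821} \left(- \frac{1}{25868}\right) = - \frac{1}{11713458} - \frac{1}{874881628} = - \frac{443297543}{5123944602274812}$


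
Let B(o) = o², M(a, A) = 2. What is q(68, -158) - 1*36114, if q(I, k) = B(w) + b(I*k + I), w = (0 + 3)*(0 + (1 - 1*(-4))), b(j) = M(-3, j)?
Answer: -35887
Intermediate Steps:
b(j) = 2
w = 15 (w = 3*(0 + (1 + 4)) = 3*(0 + 5) = 3*5 = 15)
q(I, k) = 227 (q(I, k) = 15² + 2 = 225 + 2 = 227)
q(68, -158) - 1*36114 = 227 - 1*36114 = 227 - 36114 = -35887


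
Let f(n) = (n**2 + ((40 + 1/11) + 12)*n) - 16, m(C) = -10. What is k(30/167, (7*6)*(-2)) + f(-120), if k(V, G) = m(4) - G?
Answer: 90278/11 ≈ 8207.1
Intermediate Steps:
k(V, G) = -10 - G
f(n) = -16 + n**2 + 573*n/11 (f(n) = (n**2 + ((40 + 1/11) + 12)*n) - 16 = (n**2 + (441/11 + 12)*n) - 16 = (n**2 + 573*n/11) - 16 = -16 + n**2 + 573*n/11)
k(30/167, (7*6)*(-2)) + f(-120) = (-10 - 7*6*(-2)) + (-16 + (-120)**2 + (573/11)*(-120)) = (-10 - 42*(-2)) + (-16 + 14400 - 68760/11) = (-10 - 1*(-84)) + 89464/11 = (-10 + 84) + 89464/11 = 74 + 89464/11 = 90278/11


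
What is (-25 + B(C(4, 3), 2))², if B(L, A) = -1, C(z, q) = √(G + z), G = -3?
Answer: 676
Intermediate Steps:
C(z, q) = √(-3 + z)
(-25 + B(C(4, 3), 2))² = (-25 - 1)² = (-26)² = 676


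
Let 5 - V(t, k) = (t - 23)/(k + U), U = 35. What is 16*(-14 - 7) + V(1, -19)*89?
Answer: 1851/8 ≈ 231.38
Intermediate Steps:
V(t, k) = 5 - (-23 + t)/(35 + k) (V(t, k) = 5 - (t - 23)/(k + 35) = 5 - (-23 + t)/(35 + k))
16*(-14 - 7) + V(1, -19)*89 = 16*(-14 - 7) + ((198 - 1*1 + 5*(-19))/(35 - 19))*89 = 16*(-21) + ((198 - 1 - 95)/16)*89 = -336 + ((1/16)*102)*89 = -336 + (51/8)*89 = -336 + 4539/8 = 1851/8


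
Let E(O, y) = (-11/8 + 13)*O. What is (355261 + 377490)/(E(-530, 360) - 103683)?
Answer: -2931004/439377 ≈ -6.6708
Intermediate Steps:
E(O, y) = 93*O/8 (E(O, y) = (-11*⅛ + 13)*O = (-11/8 + 13)*O = 93*O/8)
(355261 + 377490)/(E(-530, 360) - 103683) = (355261 + 377490)/((93/8)*(-530) - 103683) = 732751/(-24645/4 - 103683) = 732751/(-439377/4) = 732751*(-4/439377) = -2931004/439377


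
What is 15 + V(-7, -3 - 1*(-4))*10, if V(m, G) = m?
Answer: -55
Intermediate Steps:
15 + V(-7, -3 - 1*(-4))*10 = 15 - 7*10 = 15 - 70 = -55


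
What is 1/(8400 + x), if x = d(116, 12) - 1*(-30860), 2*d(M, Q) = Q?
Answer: 1/39266 ≈ 2.5467e-5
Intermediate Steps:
d(M, Q) = Q/2
x = 30866 (x = (½)*12 - 1*(-30860) = 6 + 30860 = 30866)
1/(8400 + x) = 1/(8400 + 30866) = 1/39266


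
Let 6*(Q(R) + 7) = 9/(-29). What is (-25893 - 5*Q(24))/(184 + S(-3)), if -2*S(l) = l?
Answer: -1499749/10759 ≈ -139.39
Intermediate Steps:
S(l) = -l/2
Q(R) = -409/58 (Q(R) = -7 + (9/(-29))/6 = -7 + (9*(-1/29))/6 = -7 + (⅙)*(-9/29) = -7 - 3/58 = -409/58)
(-25893 - 5*Q(24))/(184 + S(-3)) = (-25893 - 5*(-409/58))/(184 - ½*(-3)) = (-25893 + 2045/58)/(184 + 3/2) = -1499749/(58*371/2) = -1499749/58*2/371 = -1499749/10759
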